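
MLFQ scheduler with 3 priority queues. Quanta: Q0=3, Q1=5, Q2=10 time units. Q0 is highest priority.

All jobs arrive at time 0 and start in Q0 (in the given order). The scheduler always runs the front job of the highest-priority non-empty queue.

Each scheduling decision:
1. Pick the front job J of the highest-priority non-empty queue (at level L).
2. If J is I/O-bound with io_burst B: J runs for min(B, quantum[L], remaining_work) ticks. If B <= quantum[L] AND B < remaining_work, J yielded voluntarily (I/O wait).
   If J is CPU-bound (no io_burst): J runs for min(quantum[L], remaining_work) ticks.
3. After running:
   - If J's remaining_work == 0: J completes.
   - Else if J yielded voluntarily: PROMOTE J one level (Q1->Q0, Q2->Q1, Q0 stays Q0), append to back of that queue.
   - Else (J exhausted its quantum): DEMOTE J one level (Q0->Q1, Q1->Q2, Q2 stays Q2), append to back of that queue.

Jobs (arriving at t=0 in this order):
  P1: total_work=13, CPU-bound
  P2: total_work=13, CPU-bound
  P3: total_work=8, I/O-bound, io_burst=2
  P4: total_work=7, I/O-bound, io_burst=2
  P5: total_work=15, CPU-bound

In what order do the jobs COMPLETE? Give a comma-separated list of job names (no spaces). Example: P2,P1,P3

t=0-3: P1@Q0 runs 3, rem=10, quantum used, demote→Q1. Q0=[P2,P3,P4,P5] Q1=[P1] Q2=[]
t=3-6: P2@Q0 runs 3, rem=10, quantum used, demote→Q1. Q0=[P3,P4,P5] Q1=[P1,P2] Q2=[]
t=6-8: P3@Q0 runs 2, rem=6, I/O yield, promote→Q0. Q0=[P4,P5,P3] Q1=[P1,P2] Q2=[]
t=8-10: P4@Q0 runs 2, rem=5, I/O yield, promote→Q0. Q0=[P5,P3,P4] Q1=[P1,P2] Q2=[]
t=10-13: P5@Q0 runs 3, rem=12, quantum used, demote→Q1. Q0=[P3,P4] Q1=[P1,P2,P5] Q2=[]
t=13-15: P3@Q0 runs 2, rem=4, I/O yield, promote→Q0. Q0=[P4,P3] Q1=[P1,P2,P5] Q2=[]
t=15-17: P4@Q0 runs 2, rem=3, I/O yield, promote→Q0. Q0=[P3,P4] Q1=[P1,P2,P5] Q2=[]
t=17-19: P3@Q0 runs 2, rem=2, I/O yield, promote→Q0. Q0=[P4,P3] Q1=[P1,P2,P5] Q2=[]
t=19-21: P4@Q0 runs 2, rem=1, I/O yield, promote→Q0. Q0=[P3,P4] Q1=[P1,P2,P5] Q2=[]
t=21-23: P3@Q0 runs 2, rem=0, completes. Q0=[P4] Q1=[P1,P2,P5] Q2=[]
t=23-24: P4@Q0 runs 1, rem=0, completes. Q0=[] Q1=[P1,P2,P5] Q2=[]
t=24-29: P1@Q1 runs 5, rem=5, quantum used, demote→Q2. Q0=[] Q1=[P2,P5] Q2=[P1]
t=29-34: P2@Q1 runs 5, rem=5, quantum used, demote→Q2. Q0=[] Q1=[P5] Q2=[P1,P2]
t=34-39: P5@Q1 runs 5, rem=7, quantum used, demote→Q2. Q0=[] Q1=[] Q2=[P1,P2,P5]
t=39-44: P1@Q2 runs 5, rem=0, completes. Q0=[] Q1=[] Q2=[P2,P5]
t=44-49: P2@Q2 runs 5, rem=0, completes. Q0=[] Q1=[] Q2=[P5]
t=49-56: P5@Q2 runs 7, rem=0, completes. Q0=[] Q1=[] Q2=[]

Answer: P3,P4,P1,P2,P5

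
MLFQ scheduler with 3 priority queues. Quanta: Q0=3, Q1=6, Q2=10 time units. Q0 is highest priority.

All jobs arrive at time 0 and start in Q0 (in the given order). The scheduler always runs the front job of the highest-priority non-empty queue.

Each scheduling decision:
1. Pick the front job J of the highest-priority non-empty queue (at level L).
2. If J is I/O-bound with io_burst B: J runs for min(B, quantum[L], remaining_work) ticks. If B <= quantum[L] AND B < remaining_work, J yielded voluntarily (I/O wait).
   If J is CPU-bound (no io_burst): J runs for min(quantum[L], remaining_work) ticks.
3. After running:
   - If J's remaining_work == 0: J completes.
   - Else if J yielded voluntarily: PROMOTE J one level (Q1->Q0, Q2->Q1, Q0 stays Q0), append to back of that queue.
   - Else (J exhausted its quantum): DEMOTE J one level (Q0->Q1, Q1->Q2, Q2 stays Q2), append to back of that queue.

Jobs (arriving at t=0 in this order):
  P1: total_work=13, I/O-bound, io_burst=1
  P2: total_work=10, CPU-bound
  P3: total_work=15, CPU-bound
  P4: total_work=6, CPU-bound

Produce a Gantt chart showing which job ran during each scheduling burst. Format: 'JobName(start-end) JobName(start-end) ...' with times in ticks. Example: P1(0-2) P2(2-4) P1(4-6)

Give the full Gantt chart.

Answer: P1(0-1) P2(1-4) P3(4-7) P4(7-10) P1(10-11) P1(11-12) P1(12-13) P1(13-14) P1(14-15) P1(15-16) P1(16-17) P1(17-18) P1(18-19) P1(19-20) P1(20-21) P1(21-22) P2(22-28) P3(28-34) P4(34-37) P2(37-38) P3(38-44)

Derivation:
t=0-1: P1@Q0 runs 1, rem=12, I/O yield, promote→Q0. Q0=[P2,P3,P4,P1] Q1=[] Q2=[]
t=1-4: P2@Q0 runs 3, rem=7, quantum used, demote→Q1. Q0=[P3,P4,P1] Q1=[P2] Q2=[]
t=4-7: P3@Q0 runs 3, rem=12, quantum used, demote→Q1. Q0=[P4,P1] Q1=[P2,P3] Q2=[]
t=7-10: P4@Q0 runs 3, rem=3, quantum used, demote→Q1. Q0=[P1] Q1=[P2,P3,P4] Q2=[]
t=10-11: P1@Q0 runs 1, rem=11, I/O yield, promote→Q0. Q0=[P1] Q1=[P2,P3,P4] Q2=[]
t=11-12: P1@Q0 runs 1, rem=10, I/O yield, promote→Q0. Q0=[P1] Q1=[P2,P3,P4] Q2=[]
t=12-13: P1@Q0 runs 1, rem=9, I/O yield, promote→Q0. Q0=[P1] Q1=[P2,P3,P4] Q2=[]
t=13-14: P1@Q0 runs 1, rem=8, I/O yield, promote→Q0. Q0=[P1] Q1=[P2,P3,P4] Q2=[]
t=14-15: P1@Q0 runs 1, rem=7, I/O yield, promote→Q0. Q0=[P1] Q1=[P2,P3,P4] Q2=[]
t=15-16: P1@Q0 runs 1, rem=6, I/O yield, promote→Q0. Q0=[P1] Q1=[P2,P3,P4] Q2=[]
t=16-17: P1@Q0 runs 1, rem=5, I/O yield, promote→Q0. Q0=[P1] Q1=[P2,P3,P4] Q2=[]
t=17-18: P1@Q0 runs 1, rem=4, I/O yield, promote→Q0. Q0=[P1] Q1=[P2,P3,P4] Q2=[]
t=18-19: P1@Q0 runs 1, rem=3, I/O yield, promote→Q0. Q0=[P1] Q1=[P2,P3,P4] Q2=[]
t=19-20: P1@Q0 runs 1, rem=2, I/O yield, promote→Q0. Q0=[P1] Q1=[P2,P3,P4] Q2=[]
t=20-21: P1@Q0 runs 1, rem=1, I/O yield, promote→Q0. Q0=[P1] Q1=[P2,P3,P4] Q2=[]
t=21-22: P1@Q0 runs 1, rem=0, completes. Q0=[] Q1=[P2,P3,P4] Q2=[]
t=22-28: P2@Q1 runs 6, rem=1, quantum used, demote→Q2. Q0=[] Q1=[P3,P4] Q2=[P2]
t=28-34: P3@Q1 runs 6, rem=6, quantum used, demote→Q2. Q0=[] Q1=[P4] Q2=[P2,P3]
t=34-37: P4@Q1 runs 3, rem=0, completes. Q0=[] Q1=[] Q2=[P2,P3]
t=37-38: P2@Q2 runs 1, rem=0, completes. Q0=[] Q1=[] Q2=[P3]
t=38-44: P3@Q2 runs 6, rem=0, completes. Q0=[] Q1=[] Q2=[]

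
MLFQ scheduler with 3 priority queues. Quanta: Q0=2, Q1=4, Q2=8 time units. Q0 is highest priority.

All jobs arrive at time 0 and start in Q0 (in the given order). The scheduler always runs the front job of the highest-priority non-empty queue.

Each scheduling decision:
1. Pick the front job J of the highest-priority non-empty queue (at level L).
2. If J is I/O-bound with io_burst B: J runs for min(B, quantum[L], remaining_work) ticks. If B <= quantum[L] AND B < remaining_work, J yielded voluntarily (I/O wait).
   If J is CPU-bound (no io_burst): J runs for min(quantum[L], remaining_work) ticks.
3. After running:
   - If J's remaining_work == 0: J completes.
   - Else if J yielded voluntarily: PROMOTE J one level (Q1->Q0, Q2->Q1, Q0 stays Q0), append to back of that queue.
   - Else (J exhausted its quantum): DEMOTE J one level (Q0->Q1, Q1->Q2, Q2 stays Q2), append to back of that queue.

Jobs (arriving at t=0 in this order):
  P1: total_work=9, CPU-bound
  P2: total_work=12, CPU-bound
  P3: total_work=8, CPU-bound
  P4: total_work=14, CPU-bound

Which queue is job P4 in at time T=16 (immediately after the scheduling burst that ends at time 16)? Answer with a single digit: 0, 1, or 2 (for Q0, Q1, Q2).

t=0-2: P1@Q0 runs 2, rem=7, quantum used, demote→Q1. Q0=[P2,P3,P4] Q1=[P1] Q2=[]
t=2-4: P2@Q0 runs 2, rem=10, quantum used, demote→Q1. Q0=[P3,P4] Q1=[P1,P2] Q2=[]
t=4-6: P3@Q0 runs 2, rem=6, quantum used, demote→Q1. Q0=[P4] Q1=[P1,P2,P3] Q2=[]
t=6-8: P4@Q0 runs 2, rem=12, quantum used, demote→Q1. Q0=[] Q1=[P1,P2,P3,P4] Q2=[]
t=8-12: P1@Q1 runs 4, rem=3, quantum used, demote→Q2. Q0=[] Q1=[P2,P3,P4] Q2=[P1]
t=12-16: P2@Q1 runs 4, rem=6, quantum used, demote→Q2. Q0=[] Q1=[P3,P4] Q2=[P1,P2]
t=16-20: P3@Q1 runs 4, rem=2, quantum used, demote→Q2. Q0=[] Q1=[P4] Q2=[P1,P2,P3]
t=20-24: P4@Q1 runs 4, rem=8, quantum used, demote→Q2. Q0=[] Q1=[] Q2=[P1,P2,P3,P4]
t=24-27: P1@Q2 runs 3, rem=0, completes. Q0=[] Q1=[] Q2=[P2,P3,P4]
t=27-33: P2@Q2 runs 6, rem=0, completes. Q0=[] Q1=[] Q2=[P3,P4]
t=33-35: P3@Q2 runs 2, rem=0, completes. Q0=[] Q1=[] Q2=[P4]
t=35-43: P4@Q2 runs 8, rem=0, completes. Q0=[] Q1=[] Q2=[]

Answer: 1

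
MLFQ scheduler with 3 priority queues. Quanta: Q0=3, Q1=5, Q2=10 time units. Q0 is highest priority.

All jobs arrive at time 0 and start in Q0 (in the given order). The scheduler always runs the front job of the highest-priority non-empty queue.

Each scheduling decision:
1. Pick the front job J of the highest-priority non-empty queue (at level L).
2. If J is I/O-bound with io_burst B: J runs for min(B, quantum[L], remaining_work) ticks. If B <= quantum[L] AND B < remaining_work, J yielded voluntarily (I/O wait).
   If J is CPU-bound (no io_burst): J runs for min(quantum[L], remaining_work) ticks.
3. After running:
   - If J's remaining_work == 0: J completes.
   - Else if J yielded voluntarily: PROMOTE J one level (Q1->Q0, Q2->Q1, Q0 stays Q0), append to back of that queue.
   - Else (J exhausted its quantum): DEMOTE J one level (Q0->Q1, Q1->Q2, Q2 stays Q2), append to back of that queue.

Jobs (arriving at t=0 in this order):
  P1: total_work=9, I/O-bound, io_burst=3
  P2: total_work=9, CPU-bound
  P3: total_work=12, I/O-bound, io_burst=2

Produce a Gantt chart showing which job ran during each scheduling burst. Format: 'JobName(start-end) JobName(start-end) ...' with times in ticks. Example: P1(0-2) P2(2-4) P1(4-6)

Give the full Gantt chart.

t=0-3: P1@Q0 runs 3, rem=6, I/O yield, promote→Q0. Q0=[P2,P3,P1] Q1=[] Q2=[]
t=3-6: P2@Q0 runs 3, rem=6, quantum used, demote→Q1. Q0=[P3,P1] Q1=[P2] Q2=[]
t=6-8: P3@Q0 runs 2, rem=10, I/O yield, promote→Q0. Q0=[P1,P3] Q1=[P2] Q2=[]
t=8-11: P1@Q0 runs 3, rem=3, I/O yield, promote→Q0. Q0=[P3,P1] Q1=[P2] Q2=[]
t=11-13: P3@Q0 runs 2, rem=8, I/O yield, promote→Q0. Q0=[P1,P3] Q1=[P2] Q2=[]
t=13-16: P1@Q0 runs 3, rem=0, completes. Q0=[P3] Q1=[P2] Q2=[]
t=16-18: P3@Q0 runs 2, rem=6, I/O yield, promote→Q0. Q0=[P3] Q1=[P2] Q2=[]
t=18-20: P3@Q0 runs 2, rem=4, I/O yield, promote→Q0. Q0=[P3] Q1=[P2] Q2=[]
t=20-22: P3@Q0 runs 2, rem=2, I/O yield, promote→Q0. Q0=[P3] Q1=[P2] Q2=[]
t=22-24: P3@Q0 runs 2, rem=0, completes. Q0=[] Q1=[P2] Q2=[]
t=24-29: P2@Q1 runs 5, rem=1, quantum used, demote→Q2. Q0=[] Q1=[] Q2=[P2]
t=29-30: P2@Q2 runs 1, rem=0, completes. Q0=[] Q1=[] Q2=[]

Answer: P1(0-3) P2(3-6) P3(6-8) P1(8-11) P3(11-13) P1(13-16) P3(16-18) P3(18-20) P3(20-22) P3(22-24) P2(24-29) P2(29-30)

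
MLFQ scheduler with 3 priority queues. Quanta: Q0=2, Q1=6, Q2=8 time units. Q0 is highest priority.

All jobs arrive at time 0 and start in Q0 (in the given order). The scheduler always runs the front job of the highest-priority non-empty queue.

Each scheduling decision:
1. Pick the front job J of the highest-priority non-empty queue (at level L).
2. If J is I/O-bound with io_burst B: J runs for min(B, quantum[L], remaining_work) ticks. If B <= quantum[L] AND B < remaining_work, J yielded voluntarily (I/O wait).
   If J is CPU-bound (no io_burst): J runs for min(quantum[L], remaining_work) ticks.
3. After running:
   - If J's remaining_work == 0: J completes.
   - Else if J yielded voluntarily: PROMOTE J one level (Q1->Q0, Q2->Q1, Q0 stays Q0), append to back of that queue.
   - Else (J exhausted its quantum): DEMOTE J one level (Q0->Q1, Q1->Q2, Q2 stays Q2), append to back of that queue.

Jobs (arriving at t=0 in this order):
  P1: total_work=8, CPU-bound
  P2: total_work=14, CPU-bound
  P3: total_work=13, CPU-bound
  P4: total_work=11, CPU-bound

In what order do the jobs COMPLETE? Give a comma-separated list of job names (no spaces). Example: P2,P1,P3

t=0-2: P1@Q0 runs 2, rem=6, quantum used, demote→Q1. Q0=[P2,P3,P4] Q1=[P1] Q2=[]
t=2-4: P2@Q0 runs 2, rem=12, quantum used, demote→Q1. Q0=[P3,P4] Q1=[P1,P2] Q2=[]
t=4-6: P3@Q0 runs 2, rem=11, quantum used, demote→Q1. Q0=[P4] Q1=[P1,P2,P3] Q2=[]
t=6-8: P4@Q0 runs 2, rem=9, quantum used, demote→Q1. Q0=[] Q1=[P1,P2,P3,P4] Q2=[]
t=8-14: P1@Q1 runs 6, rem=0, completes. Q0=[] Q1=[P2,P3,P4] Q2=[]
t=14-20: P2@Q1 runs 6, rem=6, quantum used, demote→Q2. Q0=[] Q1=[P3,P4] Q2=[P2]
t=20-26: P3@Q1 runs 6, rem=5, quantum used, demote→Q2. Q0=[] Q1=[P4] Q2=[P2,P3]
t=26-32: P4@Q1 runs 6, rem=3, quantum used, demote→Q2. Q0=[] Q1=[] Q2=[P2,P3,P4]
t=32-38: P2@Q2 runs 6, rem=0, completes. Q0=[] Q1=[] Q2=[P3,P4]
t=38-43: P3@Q2 runs 5, rem=0, completes. Q0=[] Q1=[] Q2=[P4]
t=43-46: P4@Q2 runs 3, rem=0, completes. Q0=[] Q1=[] Q2=[]

Answer: P1,P2,P3,P4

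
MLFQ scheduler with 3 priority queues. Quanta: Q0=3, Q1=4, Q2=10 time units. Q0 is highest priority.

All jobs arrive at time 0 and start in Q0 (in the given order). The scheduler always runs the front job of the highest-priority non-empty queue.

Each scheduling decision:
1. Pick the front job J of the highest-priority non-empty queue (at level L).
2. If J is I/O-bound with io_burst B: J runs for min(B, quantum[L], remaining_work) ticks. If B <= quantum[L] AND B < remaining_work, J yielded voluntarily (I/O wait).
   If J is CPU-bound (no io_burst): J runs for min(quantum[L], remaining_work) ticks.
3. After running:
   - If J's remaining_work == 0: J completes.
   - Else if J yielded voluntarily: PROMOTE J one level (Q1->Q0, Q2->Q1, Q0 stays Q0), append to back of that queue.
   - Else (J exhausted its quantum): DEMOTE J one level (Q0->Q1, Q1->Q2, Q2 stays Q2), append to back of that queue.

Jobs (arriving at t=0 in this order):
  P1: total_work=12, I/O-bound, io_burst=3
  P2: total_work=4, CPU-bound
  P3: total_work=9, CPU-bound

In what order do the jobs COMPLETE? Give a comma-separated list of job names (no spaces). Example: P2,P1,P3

Answer: P1,P2,P3

Derivation:
t=0-3: P1@Q0 runs 3, rem=9, I/O yield, promote→Q0. Q0=[P2,P3,P1] Q1=[] Q2=[]
t=3-6: P2@Q0 runs 3, rem=1, quantum used, demote→Q1. Q0=[P3,P1] Q1=[P2] Q2=[]
t=6-9: P3@Q0 runs 3, rem=6, quantum used, demote→Q1. Q0=[P1] Q1=[P2,P3] Q2=[]
t=9-12: P1@Q0 runs 3, rem=6, I/O yield, promote→Q0. Q0=[P1] Q1=[P2,P3] Q2=[]
t=12-15: P1@Q0 runs 3, rem=3, I/O yield, promote→Q0. Q0=[P1] Q1=[P2,P3] Q2=[]
t=15-18: P1@Q0 runs 3, rem=0, completes. Q0=[] Q1=[P2,P3] Q2=[]
t=18-19: P2@Q1 runs 1, rem=0, completes. Q0=[] Q1=[P3] Q2=[]
t=19-23: P3@Q1 runs 4, rem=2, quantum used, demote→Q2. Q0=[] Q1=[] Q2=[P3]
t=23-25: P3@Q2 runs 2, rem=0, completes. Q0=[] Q1=[] Q2=[]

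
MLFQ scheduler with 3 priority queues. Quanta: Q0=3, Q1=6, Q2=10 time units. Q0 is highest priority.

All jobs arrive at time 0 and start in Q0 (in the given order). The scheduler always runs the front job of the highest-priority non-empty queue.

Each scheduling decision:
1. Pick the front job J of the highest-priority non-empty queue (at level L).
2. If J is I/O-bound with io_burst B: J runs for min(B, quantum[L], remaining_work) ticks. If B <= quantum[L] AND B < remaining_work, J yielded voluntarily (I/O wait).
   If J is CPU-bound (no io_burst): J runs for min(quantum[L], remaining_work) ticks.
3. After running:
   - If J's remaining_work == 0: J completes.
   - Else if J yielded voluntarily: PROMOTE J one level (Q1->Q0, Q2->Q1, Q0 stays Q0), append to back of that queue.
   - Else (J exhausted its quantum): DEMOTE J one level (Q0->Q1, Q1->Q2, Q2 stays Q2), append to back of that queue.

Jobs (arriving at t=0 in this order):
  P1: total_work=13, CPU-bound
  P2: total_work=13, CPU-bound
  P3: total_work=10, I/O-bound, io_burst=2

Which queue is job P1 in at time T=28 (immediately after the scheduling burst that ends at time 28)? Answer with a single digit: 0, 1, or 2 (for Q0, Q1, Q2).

t=0-3: P1@Q0 runs 3, rem=10, quantum used, demote→Q1. Q0=[P2,P3] Q1=[P1] Q2=[]
t=3-6: P2@Q0 runs 3, rem=10, quantum used, demote→Q1. Q0=[P3] Q1=[P1,P2] Q2=[]
t=6-8: P3@Q0 runs 2, rem=8, I/O yield, promote→Q0. Q0=[P3] Q1=[P1,P2] Q2=[]
t=8-10: P3@Q0 runs 2, rem=6, I/O yield, promote→Q0. Q0=[P3] Q1=[P1,P2] Q2=[]
t=10-12: P3@Q0 runs 2, rem=4, I/O yield, promote→Q0. Q0=[P3] Q1=[P1,P2] Q2=[]
t=12-14: P3@Q0 runs 2, rem=2, I/O yield, promote→Q0. Q0=[P3] Q1=[P1,P2] Q2=[]
t=14-16: P3@Q0 runs 2, rem=0, completes. Q0=[] Q1=[P1,P2] Q2=[]
t=16-22: P1@Q1 runs 6, rem=4, quantum used, demote→Q2. Q0=[] Q1=[P2] Q2=[P1]
t=22-28: P2@Q1 runs 6, rem=4, quantum used, demote→Q2. Q0=[] Q1=[] Q2=[P1,P2]
t=28-32: P1@Q2 runs 4, rem=0, completes. Q0=[] Q1=[] Q2=[P2]
t=32-36: P2@Q2 runs 4, rem=0, completes. Q0=[] Q1=[] Q2=[]

Answer: 2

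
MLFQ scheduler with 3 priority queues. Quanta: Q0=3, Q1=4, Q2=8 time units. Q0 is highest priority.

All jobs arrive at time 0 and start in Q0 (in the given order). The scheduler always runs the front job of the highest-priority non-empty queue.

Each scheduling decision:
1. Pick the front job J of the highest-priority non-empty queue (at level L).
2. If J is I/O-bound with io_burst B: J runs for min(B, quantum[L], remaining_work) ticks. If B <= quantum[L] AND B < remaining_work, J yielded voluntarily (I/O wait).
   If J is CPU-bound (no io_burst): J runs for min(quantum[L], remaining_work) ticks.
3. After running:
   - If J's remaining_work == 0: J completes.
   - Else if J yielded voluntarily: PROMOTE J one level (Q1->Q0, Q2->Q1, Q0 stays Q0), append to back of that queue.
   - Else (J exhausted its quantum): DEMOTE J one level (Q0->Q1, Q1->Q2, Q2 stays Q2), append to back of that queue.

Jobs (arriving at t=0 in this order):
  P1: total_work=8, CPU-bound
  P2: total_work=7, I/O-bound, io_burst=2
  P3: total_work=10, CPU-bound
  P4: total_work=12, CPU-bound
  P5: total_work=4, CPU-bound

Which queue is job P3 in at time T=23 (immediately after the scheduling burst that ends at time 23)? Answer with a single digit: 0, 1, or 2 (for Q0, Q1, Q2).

t=0-3: P1@Q0 runs 3, rem=5, quantum used, demote→Q1. Q0=[P2,P3,P4,P5] Q1=[P1] Q2=[]
t=3-5: P2@Q0 runs 2, rem=5, I/O yield, promote→Q0. Q0=[P3,P4,P5,P2] Q1=[P1] Q2=[]
t=5-8: P3@Q0 runs 3, rem=7, quantum used, demote→Q1. Q0=[P4,P5,P2] Q1=[P1,P3] Q2=[]
t=8-11: P4@Q0 runs 3, rem=9, quantum used, demote→Q1. Q0=[P5,P2] Q1=[P1,P3,P4] Q2=[]
t=11-14: P5@Q0 runs 3, rem=1, quantum used, demote→Q1. Q0=[P2] Q1=[P1,P3,P4,P5] Q2=[]
t=14-16: P2@Q0 runs 2, rem=3, I/O yield, promote→Q0. Q0=[P2] Q1=[P1,P3,P4,P5] Q2=[]
t=16-18: P2@Q0 runs 2, rem=1, I/O yield, promote→Q0. Q0=[P2] Q1=[P1,P3,P4,P5] Q2=[]
t=18-19: P2@Q0 runs 1, rem=0, completes. Q0=[] Q1=[P1,P3,P4,P5] Q2=[]
t=19-23: P1@Q1 runs 4, rem=1, quantum used, demote→Q2. Q0=[] Q1=[P3,P4,P5] Q2=[P1]
t=23-27: P3@Q1 runs 4, rem=3, quantum used, demote→Q2. Q0=[] Q1=[P4,P5] Q2=[P1,P3]
t=27-31: P4@Q1 runs 4, rem=5, quantum used, demote→Q2. Q0=[] Q1=[P5] Q2=[P1,P3,P4]
t=31-32: P5@Q1 runs 1, rem=0, completes. Q0=[] Q1=[] Q2=[P1,P3,P4]
t=32-33: P1@Q2 runs 1, rem=0, completes. Q0=[] Q1=[] Q2=[P3,P4]
t=33-36: P3@Q2 runs 3, rem=0, completes. Q0=[] Q1=[] Q2=[P4]
t=36-41: P4@Q2 runs 5, rem=0, completes. Q0=[] Q1=[] Q2=[]

Answer: 1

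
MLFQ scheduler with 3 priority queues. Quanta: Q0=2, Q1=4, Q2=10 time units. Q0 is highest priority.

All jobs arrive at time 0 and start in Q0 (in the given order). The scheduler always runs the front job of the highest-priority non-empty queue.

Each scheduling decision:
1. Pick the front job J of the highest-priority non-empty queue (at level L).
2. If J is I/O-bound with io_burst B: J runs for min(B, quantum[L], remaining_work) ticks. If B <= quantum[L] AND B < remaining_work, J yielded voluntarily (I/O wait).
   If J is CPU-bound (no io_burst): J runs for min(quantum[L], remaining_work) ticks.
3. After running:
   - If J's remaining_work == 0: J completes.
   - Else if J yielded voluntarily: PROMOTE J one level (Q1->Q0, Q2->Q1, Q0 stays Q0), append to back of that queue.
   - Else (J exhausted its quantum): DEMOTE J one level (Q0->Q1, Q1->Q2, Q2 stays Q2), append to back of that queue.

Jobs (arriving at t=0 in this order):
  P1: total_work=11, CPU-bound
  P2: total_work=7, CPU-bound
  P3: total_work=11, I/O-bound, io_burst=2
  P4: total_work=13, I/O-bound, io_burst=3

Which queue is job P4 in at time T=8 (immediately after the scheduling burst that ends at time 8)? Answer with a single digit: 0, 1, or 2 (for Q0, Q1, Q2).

t=0-2: P1@Q0 runs 2, rem=9, quantum used, demote→Q1. Q0=[P2,P3,P4] Q1=[P1] Q2=[]
t=2-4: P2@Q0 runs 2, rem=5, quantum used, demote→Q1. Q0=[P3,P4] Q1=[P1,P2] Q2=[]
t=4-6: P3@Q0 runs 2, rem=9, I/O yield, promote→Q0. Q0=[P4,P3] Q1=[P1,P2] Q2=[]
t=6-8: P4@Q0 runs 2, rem=11, quantum used, demote→Q1. Q0=[P3] Q1=[P1,P2,P4] Q2=[]
t=8-10: P3@Q0 runs 2, rem=7, I/O yield, promote→Q0. Q0=[P3] Q1=[P1,P2,P4] Q2=[]
t=10-12: P3@Q0 runs 2, rem=5, I/O yield, promote→Q0. Q0=[P3] Q1=[P1,P2,P4] Q2=[]
t=12-14: P3@Q0 runs 2, rem=3, I/O yield, promote→Q0. Q0=[P3] Q1=[P1,P2,P4] Q2=[]
t=14-16: P3@Q0 runs 2, rem=1, I/O yield, promote→Q0. Q0=[P3] Q1=[P1,P2,P4] Q2=[]
t=16-17: P3@Q0 runs 1, rem=0, completes. Q0=[] Q1=[P1,P2,P4] Q2=[]
t=17-21: P1@Q1 runs 4, rem=5, quantum used, demote→Q2. Q0=[] Q1=[P2,P4] Q2=[P1]
t=21-25: P2@Q1 runs 4, rem=1, quantum used, demote→Q2. Q0=[] Q1=[P4] Q2=[P1,P2]
t=25-28: P4@Q1 runs 3, rem=8, I/O yield, promote→Q0. Q0=[P4] Q1=[] Q2=[P1,P2]
t=28-30: P4@Q0 runs 2, rem=6, quantum used, demote→Q1. Q0=[] Q1=[P4] Q2=[P1,P2]
t=30-33: P4@Q1 runs 3, rem=3, I/O yield, promote→Q0. Q0=[P4] Q1=[] Q2=[P1,P2]
t=33-35: P4@Q0 runs 2, rem=1, quantum used, demote→Q1. Q0=[] Q1=[P4] Q2=[P1,P2]
t=35-36: P4@Q1 runs 1, rem=0, completes. Q0=[] Q1=[] Q2=[P1,P2]
t=36-41: P1@Q2 runs 5, rem=0, completes. Q0=[] Q1=[] Q2=[P2]
t=41-42: P2@Q2 runs 1, rem=0, completes. Q0=[] Q1=[] Q2=[]

Answer: 1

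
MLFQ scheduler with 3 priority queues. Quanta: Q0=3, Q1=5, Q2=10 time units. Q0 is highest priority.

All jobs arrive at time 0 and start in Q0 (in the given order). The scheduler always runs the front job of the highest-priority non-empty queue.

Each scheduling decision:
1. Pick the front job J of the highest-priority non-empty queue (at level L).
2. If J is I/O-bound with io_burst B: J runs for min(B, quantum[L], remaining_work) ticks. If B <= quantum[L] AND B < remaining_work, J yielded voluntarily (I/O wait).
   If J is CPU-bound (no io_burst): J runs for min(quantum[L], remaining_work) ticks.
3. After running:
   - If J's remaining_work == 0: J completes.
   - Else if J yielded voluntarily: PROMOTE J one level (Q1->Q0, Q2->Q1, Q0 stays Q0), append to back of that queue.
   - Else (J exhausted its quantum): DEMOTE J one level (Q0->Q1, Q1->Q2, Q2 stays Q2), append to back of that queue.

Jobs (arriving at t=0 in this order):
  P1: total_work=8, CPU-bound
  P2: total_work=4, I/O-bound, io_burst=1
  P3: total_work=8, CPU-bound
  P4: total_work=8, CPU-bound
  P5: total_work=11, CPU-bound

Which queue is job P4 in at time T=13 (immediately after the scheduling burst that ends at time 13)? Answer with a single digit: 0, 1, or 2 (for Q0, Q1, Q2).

Answer: 1

Derivation:
t=0-3: P1@Q0 runs 3, rem=5, quantum used, demote→Q1. Q0=[P2,P3,P4,P5] Q1=[P1] Q2=[]
t=3-4: P2@Q0 runs 1, rem=3, I/O yield, promote→Q0. Q0=[P3,P4,P5,P2] Q1=[P1] Q2=[]
t=4-7: P3@Q0 runs 3, rem=5, quantum used, demote→Q1. Q0=[P4,P5,P2] Q1=[P1,P3] Q2=[]
t=7-10: P4@Q0 runs 3, rem=5, quantum used, demote→Q1. Q0=[P5,P2] Q1=[P1,P3,P4] Q2=[]
t=10-13: P5@Q0 runs 3, rem=8, quantum used, demote→Q1. Q0=[P2] Q1=[P1,P3,P4,P5] Q2=[]
t=13-14: P2@Q0 runs 1, rem=2, I/O yield, promote→Q0. Q0=[P2] Q1=[P1,P3,P4,P5] Q2=[]
t=14-15: P2@Q0 runs 1, rem=1, I/O yield, promote→Q0. Q0=[P2] Q1=[P1,P3,P4,P5] Q2=[]
t=15-16: P2@Q0 runs 1, rem=0, completes. Q0=[] Q1=[P1,P3,P4,P5] Q2=[]
t=16-21: P1@Q1 runs 5, rem=0, completes. Q0=[] Q1=[P3,P4,P5] Q2=[]
t=21-26: P3@Q1 runs 5, rem=0, completes. Q0=[] Q1=[P4,P5] Q2=[]
t=26-31: P4@Q1 runs 5, rem=0, completes. Q0=[] Q1=[P5] Q2=[]
t=31-36: P5@Q1 runs 5, rem=3, quantum used, demote→Q2. Q0=[] Q1=[] Q2=[P5]
t=36-39: P5@Q2 runs 3, rem=0, completes. Q0=[] Q1=[] Q2=[]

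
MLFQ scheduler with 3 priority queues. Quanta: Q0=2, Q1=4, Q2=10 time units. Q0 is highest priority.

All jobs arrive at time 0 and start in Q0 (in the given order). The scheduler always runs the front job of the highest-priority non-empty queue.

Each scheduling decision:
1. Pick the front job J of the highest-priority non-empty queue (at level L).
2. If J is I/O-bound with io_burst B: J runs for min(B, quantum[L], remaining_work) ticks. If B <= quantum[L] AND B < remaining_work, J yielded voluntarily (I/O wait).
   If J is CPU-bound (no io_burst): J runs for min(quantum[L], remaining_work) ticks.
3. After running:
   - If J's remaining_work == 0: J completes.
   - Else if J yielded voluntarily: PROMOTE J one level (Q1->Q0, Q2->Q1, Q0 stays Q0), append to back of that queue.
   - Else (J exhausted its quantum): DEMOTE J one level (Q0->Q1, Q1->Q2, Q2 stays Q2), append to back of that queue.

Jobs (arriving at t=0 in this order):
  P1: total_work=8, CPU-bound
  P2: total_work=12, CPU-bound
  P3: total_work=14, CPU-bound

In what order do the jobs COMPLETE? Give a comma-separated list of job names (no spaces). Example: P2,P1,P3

t=0-2: P1@Q0 runs 2, rem=6, quantum used, demote→Q1. Q0=[P2,P3] Q1=[P1] Q2=[]
t=2-4: P2@Q0 runs 2, rem=10, quantum used, demote→Q1. Q0=[P3] Q1=[P1,P2] Q2=[]
t=4-6: P3@Q0 runs 2, rem=12, quantum used, demote→Q1. Q0=[] Q1=[P1,P2,P3] Q2=[]
t=6-10: P1@Q1 runs 4, rem=2, quantum used, demote→Q2. Q0=[] Q1=[P2,P3] Q2=[P1]
t=10-14: P2@Q1 runs 4, rem=6, quantum used, demote→Q2. Q0=[] Q1=[P3] Q2=[P1,P2]
t=14-18: P3@Q1 runs 4, rem=8, quantum used, demote→Q2. Q0=[] Q1=[] Q2=[P1,P2,P3]
t=18-20: P1@Q2 runs 2, rem=0, completes. Q0=[] Q1=[] Q2=[P2,P3]
t=20-26: P2@Q2 runs 6, rem=0, completes. Q0=[] Q1=[] Q2=[P3]
t=26-34: P3@Q2 runs 8, rem=0, completes. Q0=[] Q1=[] Q2=[]

Answer: P1,P2,P3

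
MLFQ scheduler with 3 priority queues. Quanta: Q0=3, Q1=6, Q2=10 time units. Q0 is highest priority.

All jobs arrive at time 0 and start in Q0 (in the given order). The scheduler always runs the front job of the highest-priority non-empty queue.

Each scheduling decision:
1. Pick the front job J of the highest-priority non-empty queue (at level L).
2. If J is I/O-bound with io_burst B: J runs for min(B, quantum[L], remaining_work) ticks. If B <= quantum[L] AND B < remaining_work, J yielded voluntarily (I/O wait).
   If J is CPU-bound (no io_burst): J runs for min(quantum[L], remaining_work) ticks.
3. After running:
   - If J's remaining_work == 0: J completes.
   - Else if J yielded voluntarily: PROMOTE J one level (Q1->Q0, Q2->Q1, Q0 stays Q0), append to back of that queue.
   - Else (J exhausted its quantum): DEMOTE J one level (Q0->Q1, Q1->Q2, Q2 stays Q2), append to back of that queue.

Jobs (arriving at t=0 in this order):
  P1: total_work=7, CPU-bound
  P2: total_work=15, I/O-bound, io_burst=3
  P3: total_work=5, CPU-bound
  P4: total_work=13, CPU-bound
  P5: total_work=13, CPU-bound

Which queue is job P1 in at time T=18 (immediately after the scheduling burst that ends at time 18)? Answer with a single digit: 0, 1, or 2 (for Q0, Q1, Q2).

Answer: 1

Derivation:
t=0-3: P1@Q0 runs 3, rem=4, quantum used, demote→Q1. Q0=[P2,P3,P4,P5] Q1=[P1] Q2=[]
t=3-6: P2@Q0 runs 3, rem=12, I/O yield, promote→Q0. Q0=[P3,P4,P5,P2] Q1=[P1] Q2=[]
t=6-9: P3@Q0 runs 3, rem=2, quantum used, demote→Q1. Q0=[P4,P5,P2] Q1=[P1,P3] Q2=[]
t=9-12: P4@Q0 runs 3, rem=10, quantum used, demote→Q1. Q0=[P5,P2] Q1=[P1,P3,P4] Q2=[]
t=12-15: P5@Q0 runs 3, rem=10, quantum used, demote→Q1. Q0=[P2] Q1=[P1,P3,P4,P5] Q2=[]
t=15-18: P2@Q0 runs 3, rem=9, I/O yield, promote→Q0. Q0=[P2] Q1=[P1,P3,P4,P5] Q2=[]
t=18-21: P2@Q0 runs 3, rem=6, I/O yield, promote→Q0. Q0=[P2] Q1=[P1,P3,P4,P5] Q2=[]
t=21-24: P2@Q0 runs 3, rem=3, I/O yield, promote→Q0. Q0=[P2] Q1=[P1,P3,P4,P5] Q2=[]
t=24-27: P2@Q0 runs 3, rem=0, completes. Q0=[] Q1=[P1,P3,P4,P5] Q2=[]
t=27-31: P1@Q1 runs 4, rem=0, completes. Q0=[] Q1=[P3,P4,P5] Q2=[]
t=31-33: P3@Q1 runs 2, rem=0, completes. Q0=[] Q1=[P4,P5] Q2=[]
t=33-39: P4@Q1 runs 6, rem=4, quantum used, demote→Q2. Q0=[] Q1=[P5] Q2=[P4]
t=39-45: P5@Q1 runs 6, rem=4, quantum used, demote→Q2. Q0=[] Q1=[] Q2=[P4,P5]
t=45-49: P4@Q2 runs 4, rem=0, completes. Q0=[] Q1=[] Q2=[P5]
t=49-53: P5@Q2 runs 4, rem=0, completes. Q0=[] Q1=[] Q2=[]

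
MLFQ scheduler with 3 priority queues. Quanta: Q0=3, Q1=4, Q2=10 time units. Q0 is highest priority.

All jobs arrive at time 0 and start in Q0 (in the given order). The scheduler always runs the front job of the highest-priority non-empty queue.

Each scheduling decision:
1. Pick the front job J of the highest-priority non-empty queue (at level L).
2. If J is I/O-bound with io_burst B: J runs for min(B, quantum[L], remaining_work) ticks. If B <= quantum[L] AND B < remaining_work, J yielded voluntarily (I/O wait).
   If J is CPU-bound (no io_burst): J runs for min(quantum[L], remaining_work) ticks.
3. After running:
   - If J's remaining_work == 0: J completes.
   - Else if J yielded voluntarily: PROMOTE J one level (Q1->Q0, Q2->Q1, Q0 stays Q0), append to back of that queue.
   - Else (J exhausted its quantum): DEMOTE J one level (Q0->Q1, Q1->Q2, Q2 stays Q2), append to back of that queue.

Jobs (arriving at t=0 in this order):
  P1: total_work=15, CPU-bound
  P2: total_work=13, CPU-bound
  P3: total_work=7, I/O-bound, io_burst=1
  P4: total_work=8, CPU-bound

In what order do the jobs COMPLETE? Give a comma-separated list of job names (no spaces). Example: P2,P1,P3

t=0-3: P1@Q0 runs 3, rem=12, quantum used, demote→Q1. Q0=[P2,P3,P4] Q1=[P1] Q2=[]
t=3-6: P2@Q0 runs 3, rem=10, quantum used, demote→Q1. Q0=[P3,P4] Q1=[P1,P2] Q2=[]
t=6-7: P3@Q0 runs 1, rem=6, I/O yield, promote→Q0. Q0=[P4,P3] Q1=[P1,P2] Q2=[]
t=7-10: P4@Q0 runs 3, rem=5, quantum used, demote→Q1. Q0=[P3] Q1=[P1,P2,P4] Q2=[]
t=10-11: P3@Q0 runs 1, rem=5, I/O yield, promote→Q0. Q0=[P3] Q1=[P1,P2,P4] Q2=[]
t=11-12: P3@Q0 runs 1, rem=4, I/O yield, promote→Q0. Q0=[P3] Q1=[P1,P2,P4] Q2=[]
t=12-13: P3@Q0 runs 1, rem=3, I/O yield, promote→Q0. Q0=[P3] Q1=[P1,P2,P4] Q2=[]
t=13-14: P3@Q0 runs 1, rem=2, I/O yield, promote→Q0. Q0=[P3] Q1=[P1,P2,P4] Q2=[]
t=14-15: P3@Q0 runs 1, rem=1, I/O yield, promote→Q0. Q0=[P3] Q1=[P1,P2,P4] Q2=[]
t=15-16: P3@Q0 runs 1, rem=0, completes. Q0=[] Q1=[P1,P2,P4] Q2=[]
t=16-20: P1@Q1 runs 4, rem=8, quantum used, demote→Q2. Q0=[] Q1=[P2,P4] Q2=[P1]
t=20-24: P2@Q1 runs 4, rem=6, quantum used, demote→Q2. Q0=[] Q1=[P4] Q2=[P1,P2]
t=24-28: P4@Q1 runs 4, rem=1, quantum used, demote→Q2. Q0=[] Q1=[] Q2=[P1,P2,P4]
t=28-36: P1@Q2 runs 8, rem=0, completes. Q0=[] Q1=[] Q2=[P2,P4]
t=36-42: P2@Q2 runs 6, rem=0, completes. Q0=[] Q1=[] Q2=[P4]
t=42-43: P4@Q2 runs 1, rem=0, completes. Q0=[] Q1=[] Q2=[]

Answer: P3,P1,P2,P4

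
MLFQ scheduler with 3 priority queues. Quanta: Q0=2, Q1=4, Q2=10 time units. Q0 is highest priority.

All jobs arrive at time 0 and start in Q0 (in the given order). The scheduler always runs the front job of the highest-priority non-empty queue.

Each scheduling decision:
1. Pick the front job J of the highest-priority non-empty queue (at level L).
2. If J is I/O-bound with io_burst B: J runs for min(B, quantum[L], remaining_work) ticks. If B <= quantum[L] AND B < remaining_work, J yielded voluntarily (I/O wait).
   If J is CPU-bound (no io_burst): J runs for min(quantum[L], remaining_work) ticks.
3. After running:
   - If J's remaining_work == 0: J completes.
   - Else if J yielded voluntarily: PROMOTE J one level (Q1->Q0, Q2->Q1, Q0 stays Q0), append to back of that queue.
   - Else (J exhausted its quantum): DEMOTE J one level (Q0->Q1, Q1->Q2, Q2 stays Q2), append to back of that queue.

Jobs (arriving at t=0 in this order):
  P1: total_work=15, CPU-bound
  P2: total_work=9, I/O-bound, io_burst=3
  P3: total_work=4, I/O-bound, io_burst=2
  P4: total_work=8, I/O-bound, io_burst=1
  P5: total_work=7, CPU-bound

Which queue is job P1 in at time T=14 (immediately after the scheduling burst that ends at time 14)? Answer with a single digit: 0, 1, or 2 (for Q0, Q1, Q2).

t=0-2: P1@Q0 runs 2, rem=13, quantum used, demote→Q1. Q0=[P2,P3,P4,P5] Q1=[P1] Q2=[]
t=2-4: P2@Q0 runs 2, rem=7, quantum used, demote→Q1. Q0=[P3,P4,P5] Q1=[P1,P2] Q2=[]
t=4-6: P3@Q0 runs 2, rem=2, I/O yield, promote→Q0. Q0=[P4,P5,P3] Q1=[P1,P2] Q2=[]
t=6-7: P4@Q0 runs 1, rem=7, I/O yield, promote→Q0. Q0=[P5,P3,P4] Q1=[P1,P2] Q2=[]
t=7-9: P5@Q0 runs 2, rem=5, quantum used, demote→Q1. Q0=[P3,P4] Q1=[P1,P2,P5] Q2=[]
t=9-11: P3@Q0 runs 2, rem=0, completes. Q0=[P4] Q1=[P1,P2,P5] Q2=[]
t=11-12: P4@Q0 runs 1, rem=6, I/O yield, promote→Q0. Q0=[P4] Q1=[P1,P2,P5] Q2=[]
t=12-13: P4@Q0 runs 1, rem=5, I/O yield, promote→Q0. Q0=[P4] Q1=[P1,P2,P5] Q2=[]
t=13-14: P4@Q0 runs 1, rem=4, I/O yield, promote→Q0. Q0=[P4] Q1=[P1,P2,P5] Q2=[]
t=14-15: P4@Q0 runs 1, rem=3, I/O yield, promote→Q0. Q0=[P4] Q1=[P1,P2,P5] Q2=[]
t=15-16: P4@Q0 runs 1, rem=2, I/O yield, promote→Q0. Q0=[P4] Q1=[P1,P2,P5] Q2=[]
t=16-17: P4@Q0 runs 1, rem=1, I/O yield, promote→Q0. Q0=[P4] Q1=[P1,P2,P5] Q2=[]
t=17-18: P4@Q0 runs 1, rem=0, completes. Q0=[] Q1=[P1,P2,P5] Q2=[]
t=18-22: P1@Q1 runs 4, rem=9, quantum used, demote→Q2. Q0=[] Q1=[P2,P5] Q2=[P1]
t=22-25: P2@Q1 runs 3, rem=4, I/O yield, promote→Q0. Q0=[P2] Q1=[P5] Q2=[P1]
t=25-27: P2@Q0 runs 2, rem=2, quantum used, demote→Q1. Q0=[] Q1=[P5,P2] Q2=[P1]
t=27-31: P5@Q1 runs 4, rem=1, quantum used, demote→Q2. Q0=[] Q1=[P2] Q2=[P1,P5]
t=31-33: P2@Q1 runs 2, rem=0, completes. Q0=[] Q1=[] Q2=[P1,P5]
t=33-42: P1@Q2 runs 9, rem=0, completes. Q0=[] Q1=[] Q2=[P5]
t=42-43: P5@Q2 runs 1, rem=0, completes. Q0=[] Q1=[] Q2=[]

Answer: 1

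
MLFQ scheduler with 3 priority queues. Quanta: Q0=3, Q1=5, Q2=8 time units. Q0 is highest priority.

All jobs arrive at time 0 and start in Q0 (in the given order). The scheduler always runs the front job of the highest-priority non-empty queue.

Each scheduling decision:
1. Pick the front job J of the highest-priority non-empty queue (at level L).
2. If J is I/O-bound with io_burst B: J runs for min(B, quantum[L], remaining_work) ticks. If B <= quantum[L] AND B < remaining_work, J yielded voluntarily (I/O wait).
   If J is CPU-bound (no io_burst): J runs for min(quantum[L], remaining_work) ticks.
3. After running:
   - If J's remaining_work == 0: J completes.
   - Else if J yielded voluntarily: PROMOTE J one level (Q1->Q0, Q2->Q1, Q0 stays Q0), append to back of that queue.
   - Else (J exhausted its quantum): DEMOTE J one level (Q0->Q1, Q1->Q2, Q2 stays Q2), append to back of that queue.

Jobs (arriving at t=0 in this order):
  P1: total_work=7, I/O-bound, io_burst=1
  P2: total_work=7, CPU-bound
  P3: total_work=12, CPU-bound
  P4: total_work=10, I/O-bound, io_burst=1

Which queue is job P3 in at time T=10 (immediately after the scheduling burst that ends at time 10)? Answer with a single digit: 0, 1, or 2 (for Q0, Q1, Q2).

Answer: 1

Derivation:
t=0-1: P1@Q0 runs 1, rem=6, I/O yield, promote→Q0. Q0=[P2,P3,P4,P1] Q1=[] Q2=[]
t=1-4: P2@Q0 runs 3, rem=4, quantum used, demote→Q1. Q0=[P3,P4,P1] Q1=[P2] Q2=[]
t=4-7: P3@Q0 runs 3, rem=9, quantum used, demote→Q1. Q0=[P4,P1] Q1=[P2,P3] Q2=[]
t=7-8: P4@Q0 runs 1, rem=9, I/O yield, promote→Q0. Q0=[P1,P4] Q1=[P2,P3] Q2=[]
t=8-9: P1@Q0 runs 1, rem=5, I/O yield, promote→Q0. Q0=[P4,P1] Q1=[P2,P3] Q2=[]
t=9-10: P4@Q0 runs 1, rem=8, I/O yield, promote→Q0. Q0=[P1,P4] Q1=[P2,P3] Q2=[]
t=10-11: P1@Q0 runs 1, rem=4, I/O yield, promote→Q0. Q0=[P4,P1] Q1=[P2,P3] Q2=[]
t=11-12: P4@Q0 runs 1, rem=7, I/O yield, promote→Q0. Q0=[P1,P4] Q1=[P2,P3] Q2=[]
t=12-13: P1@Q0 runs 1, rem=3, I/O yield, promote→Q0. Q0=[P4,P1] Q1=[P2,P3] Q2=[]
t=13-14: P4@Q0 runs 1, rem=6, I/O yield, promote→Q0. Q0=[P1,P4] Q1=[P2,P3] Q2=[]
t=14-15: P1@Q0 runs 1, rem=2, I/O yield, promote→Q0. Q0=[P4,P1] Q1=[P2,P3] Q2=[]
t=15-16: P4@Q0 runs 1, rem=5, I/O yield, promote→Q0. Q0=[P1,P4] Q1=[P2,P3] Q2=[]
t=16-17: P1@Q0 runs 1, rem=1, I/O yield, promote→Q0. Q0=[P4,P1] Q1=[P2,P3] Q2=[]
t=17-18: P4@Q0 runs 1, rem=4, I/O yield, promote→Q0. Q0=[P1,P4] Q1=[P2,P3] Q2=[]
t=18-19: P1@Q0 runs 1, rem=0, completes. Q0=[P4] Q1=[P2,P3] Q2=[]
t=19-20: P4@Q0 runs 1, rem=3, I/O yield, promote→Q0. Q0=[P4] Q1=[P2,P3] Q2=[]
t=20-21: P4@Q0 runs 1, rem=2, I/O yield, promote→Q0. Q0=[P4] Q1=[P2,P3] Q2=[]
t=21-22: P4@Q0 runs 1, rem=1, I/O yield, promote→Q0. Q0=[P4] Q1=[P2,P3] Q2=[]
t=22-23: P4@Q0 runs 1, rem=0, completes. Q0=[] Q1=[P2,P3] Q2=[]
t=23-27: P2@Q1 runs 4, rem=0, completes. Q0=[] Q1=[P3] Q2=[]
t=27-32: P3@Q1 runs 5, rem=4, quantum used, demote→Q2. Q0=[] Q1=[] Q2=[P3]
t=32-36: P3@Q2 runs 4, rem=0, completes. Q0=[] Q1=[] Q2=[]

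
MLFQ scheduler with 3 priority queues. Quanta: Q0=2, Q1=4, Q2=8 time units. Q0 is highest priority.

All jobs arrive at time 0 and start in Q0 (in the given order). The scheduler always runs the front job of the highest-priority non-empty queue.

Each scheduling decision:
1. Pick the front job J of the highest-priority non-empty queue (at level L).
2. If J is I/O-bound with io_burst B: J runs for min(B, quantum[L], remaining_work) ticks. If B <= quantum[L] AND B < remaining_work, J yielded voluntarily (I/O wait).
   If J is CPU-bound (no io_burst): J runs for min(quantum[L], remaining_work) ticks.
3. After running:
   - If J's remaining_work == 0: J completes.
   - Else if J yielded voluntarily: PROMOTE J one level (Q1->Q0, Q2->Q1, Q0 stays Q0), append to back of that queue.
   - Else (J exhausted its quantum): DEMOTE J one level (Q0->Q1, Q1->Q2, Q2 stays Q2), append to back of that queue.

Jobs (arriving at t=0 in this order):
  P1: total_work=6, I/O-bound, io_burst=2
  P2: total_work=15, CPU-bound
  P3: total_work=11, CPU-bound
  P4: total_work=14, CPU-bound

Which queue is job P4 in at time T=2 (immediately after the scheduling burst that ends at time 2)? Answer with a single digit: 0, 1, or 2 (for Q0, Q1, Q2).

t=0-2: P1@Q0 runs 2, rem=4, I/O yield, promote→Q0. Q0=[P2,P3,P4,P1] Q1=[] Q2=[]
t=2-4: P2@Q0 runs 2, rem=13, quantum used, demote→Q1. Q0=[P3,P4,P1] Q1=[P2] Q2=[]
t=4-6: P3@Q0 runs 2, rem=9, quantum used, demote→Q1. Q0=[P4,P1] Q1=[P2,P3] Q2=[]
t=6-8: P4@Q0 runs 2, rem=12, quantum used, demote→Q1. Q0=[P1] Q1=[P2,P3,P4] Q2=[]
t=8-10: P1@Q0 runs 2, rem=2, I/O yield, promote→Q0. Q0=[P1] Q1=[P2,P3,P4] Q2=[]
t=10-12: P1@Q0 runs 2, rem=0, completes. Q0=[] Q1=[P2,P3,P4] Q2=[]
t=12-16: P2@Q1 runs 4, rem=9, quantum used, demote→Q2. Q0=[] Q1=[P3,P4] Q2=[P2]
t=16-20: P3@Q1 runs 4, rem=5, quantum used, demote→Q2. Q0=[] Q1=[P4] Q2=[P2,P3]
t=20-24: P4@Q1 runs 4, rem=8, quantum used, demote→Q2. Q0=[] Q1=[] Q2=[P2,P3,P4]
t=24-32: P2@Q2 runs 8, rem=1, quantum used, demote→Q2. Q0=[] Q1=[] Q2=[P3,P4,P2]
t=32-37: P3@Q2 runs 5, rem=0, completes. Q0=[] Q1=[] Q2=[P4,P2]
t=37-45: P4@Q2 runs 8, rem=0, completes. Q0=[] Q1=[] Q2=[P2]
t=45-46: P2@Q2 runs 1, rem=0, completes. Q0=[] Q1=[] Q2=[]

Answer: 0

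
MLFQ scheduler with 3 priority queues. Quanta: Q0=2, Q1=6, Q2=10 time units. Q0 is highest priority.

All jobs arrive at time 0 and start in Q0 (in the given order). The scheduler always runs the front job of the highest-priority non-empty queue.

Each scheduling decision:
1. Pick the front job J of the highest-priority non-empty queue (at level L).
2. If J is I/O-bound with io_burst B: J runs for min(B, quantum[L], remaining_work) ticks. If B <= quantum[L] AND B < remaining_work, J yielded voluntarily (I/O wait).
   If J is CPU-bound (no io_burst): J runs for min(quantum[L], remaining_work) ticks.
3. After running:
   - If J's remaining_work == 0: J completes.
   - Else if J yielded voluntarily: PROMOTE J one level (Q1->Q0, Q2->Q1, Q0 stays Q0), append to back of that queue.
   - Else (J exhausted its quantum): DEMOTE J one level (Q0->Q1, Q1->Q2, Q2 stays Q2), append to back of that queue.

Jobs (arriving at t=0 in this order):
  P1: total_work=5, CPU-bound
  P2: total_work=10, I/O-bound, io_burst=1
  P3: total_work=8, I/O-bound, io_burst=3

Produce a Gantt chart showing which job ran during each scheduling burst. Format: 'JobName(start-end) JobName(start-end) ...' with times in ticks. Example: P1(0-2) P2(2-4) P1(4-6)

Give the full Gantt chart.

t=0-2: P1@Q0 runs 2, rem=3, quantum used, demote→Q1. Q0=[P2,P3] Q1=[P1] Q2=[]
t=2-3: P2@Q0 runs 1, rem=9, I/O yield, promote→Q0. Q0=[P3,P2] Q1=[P1] Q2=[]
t=3-5: P3@Q0 runs 2, rem=6, quantum used, demote→Q1. Q0=[P2] Q1=[P1,P3] Q2=[]
t=5-6: P2@Q0 runs 1, rem=8, I/O yield, promote→Q0. Q0=[P2] Q1=[P1,P3] Q2=[]
t=6-7: P2@Q0 runs 1, rem=7, I/O yield, promote→Q0. Q0=[P2] Q1=[P1,P3] Q2=[]
t=7-8: P2@Q0 runs 1, rem=6, I/O yield, promote→Q0. Q0=[P2] Q1=[P1,P3] Q2=[]
t=8-9: P2@Q0 runs 1, rem=5, I/O yield, promote→Q0. Q0=[P2] Q1=[P1,P3] Q2=[]
t=9-10: P2@Q0 runs 1, rem=4, I/O yield, promote→Q0. Q0=[P2] Q1=[P1,P3] Q2=[]
t=10-11: P2@Q0 runs 1, rem=3, I/O yield, promote→Q0. Q0=[P2] Q1=[P1,P3] Q2=[]
t=11-12: P2@Q0 runs 1, rem=2, I/O yield, promote→Q0. Q0=[P2] Q1=[P1,P3] Q2=[]
t=12-13: P2@Q0 runs 1, rem=1, I/O yield, promote→Q0. Q0=[P2] Q1=[P1,P3] Q2=[]
t=13-14: P2@Q0 runs 1, rem=0, completes. Q0=[] Q1=[P1,P3] Q2=[]
t=14-17: P1@Q1 runs 3, rem=0, completes. Q0=[] Q1=[P3] Q2=[]
t=17-20: P3@Q1 runs 3, rem=3, I/O yield, promote→Q0. Q0=[P3] Q1=[] Q2=[]
t=20-22: P3@Q0 runs 2, rem=1, quantum used, demote→Q1. Q0=[] Q1=[P3] Q2=[]
t=22-23: P3@Q1 runs 1, rem=0, completes. Q0=[] Q1=[] Q2=[]

Answer: P1(0-2) P2(2-3) P3(3-5) P2(5-6) P2(6-7) P2(7-8) P2(8-9) P2(9-10) P2(10-11) P2(11-12) P2(12-13) P2(13-14) P1(14-17) P3(17-20) P3(20-22) P3(22-23)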